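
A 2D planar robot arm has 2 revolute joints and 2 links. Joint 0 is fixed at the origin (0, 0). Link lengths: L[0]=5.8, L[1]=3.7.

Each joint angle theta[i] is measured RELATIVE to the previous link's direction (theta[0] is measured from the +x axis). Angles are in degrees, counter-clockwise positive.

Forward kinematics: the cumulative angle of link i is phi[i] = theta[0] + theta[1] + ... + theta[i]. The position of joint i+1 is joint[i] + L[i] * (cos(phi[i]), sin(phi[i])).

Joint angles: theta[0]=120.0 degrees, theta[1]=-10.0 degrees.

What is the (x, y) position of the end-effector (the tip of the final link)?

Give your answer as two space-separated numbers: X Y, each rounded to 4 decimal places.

joint[0] = (0.0000, 0.0000)  (base)
link 0: phi[0] = 120 = 120 deg
  cos(120 deg) = -0.5000, sin(120 deg) = 0.8660
  joint[1] = (0.0000, 0.0000) + 5.8 * (-0.5000, 0.8660) = (0.0000 + -2.9000, 0.0000 + 5.0229) = (-2.9000, 5.0229)
link 1: phi[1] = 120 + -10 = 110 deg
  cos(110 deg) = -0.3420, sin(110 deg) = 0.9397
  joint[2] = (-2.9000, 5.0229) + 3.7 * (-0.3420, 0.9397) = (-2.9000 + -1.2655, 5.0229 + 3.4769) = (-4.1655, 8.4998)
End effector: (-4.1655, 8.4998)

Answer: -4.1655 8.4998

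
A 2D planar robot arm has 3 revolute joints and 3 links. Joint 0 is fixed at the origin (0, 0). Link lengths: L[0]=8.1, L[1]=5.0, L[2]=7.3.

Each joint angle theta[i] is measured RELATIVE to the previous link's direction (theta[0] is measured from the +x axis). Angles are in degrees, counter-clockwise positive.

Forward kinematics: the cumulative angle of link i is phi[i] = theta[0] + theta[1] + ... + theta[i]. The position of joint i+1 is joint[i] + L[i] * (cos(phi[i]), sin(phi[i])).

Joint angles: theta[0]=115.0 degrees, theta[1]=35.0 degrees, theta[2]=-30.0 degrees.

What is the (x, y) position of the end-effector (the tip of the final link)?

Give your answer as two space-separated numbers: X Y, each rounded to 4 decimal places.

Answer: -11.4033 16.1631

Derivation:
joint[0] = (0.0000, 0.0000)  (base)
link 0: phi[0] = 115 = 115 deg
  cos(115 deg) = -0.4226, sin(115 deg) = 0.9063
  joint[1] = (0.0000, 0.0000) + 8.1 * (-0.4226, 0.9063) = (0.0000 + -3.4232, 0.0000 + 7.3411) = (-3.4232, 7.3411)
link 1: phi[1] = 115 + 35 = 150 deg
  cos(150 deg) = -0.8660, sin(150 deg) = 0.5000
  joint[2] = (-3.4232, 7.3411) + 5 * (-0.8660, 0.5000) = (-3.4232 + -4.3301, 7.3411 + 2.5000) = (-7.7533, 9.8411)
link 2: phi[2] = 115 + 35 + -30 = 120 deg
  cos(120 deg) = -0.5000, sin(120 deg) = 0.8660
  joint[3] = (-7.7533, 9.8411) + 7.3 * (-0.5000, 0.8660) = (-7.7533 + -3.6500, 9.8411 + 6.3220) = (-11.4033, 16.1631)
End effector: (-11.4033, 16.1631)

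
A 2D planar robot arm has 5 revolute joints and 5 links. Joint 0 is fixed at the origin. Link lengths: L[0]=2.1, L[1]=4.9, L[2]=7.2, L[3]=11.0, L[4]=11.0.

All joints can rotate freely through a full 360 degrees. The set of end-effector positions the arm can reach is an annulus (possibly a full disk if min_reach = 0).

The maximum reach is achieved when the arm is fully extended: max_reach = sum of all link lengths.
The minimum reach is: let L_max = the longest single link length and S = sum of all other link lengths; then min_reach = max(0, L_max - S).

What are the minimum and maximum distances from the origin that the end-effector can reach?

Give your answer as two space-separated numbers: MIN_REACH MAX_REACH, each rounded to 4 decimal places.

Answer: 0.0000 36.2000

Derivation:
Link lengths: [2.1, 4.9, 7.2, 11.0, 11.0]
max_reach = 2.1 + 4.9 + 7.2 + 11 + 11 = 36.2
L_max = max([2.1, 4.9, 7.2, 11.0, 11.0]) = 11
S (sum of others) = 36.2 - 11 = 25.2
min_reach = max(0, 11 - 25.2) = max(0, -14.2) = 0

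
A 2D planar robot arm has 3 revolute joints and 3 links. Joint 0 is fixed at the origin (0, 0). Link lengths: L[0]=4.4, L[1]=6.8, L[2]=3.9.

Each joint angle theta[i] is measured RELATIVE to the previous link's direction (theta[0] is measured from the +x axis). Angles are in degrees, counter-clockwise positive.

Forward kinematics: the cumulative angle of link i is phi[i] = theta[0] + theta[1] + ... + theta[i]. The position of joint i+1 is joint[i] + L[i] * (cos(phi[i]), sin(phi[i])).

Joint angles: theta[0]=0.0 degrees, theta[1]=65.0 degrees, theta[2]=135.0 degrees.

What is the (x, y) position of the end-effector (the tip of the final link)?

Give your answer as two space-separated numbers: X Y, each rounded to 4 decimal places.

Answer: 3.6090 4.8290

Derivation:
joint[0] = (0.0000, 0.0000)  (base)
link 0: phi[0] = 0 = 0 deg
  cos(0 deg) = 1.0000, sin(0 deg) = 0.0000
  joint[1] = (0.0000, 0.0000) + 4.4 * (1.0000, 0.0000) = (0.0000 + 4.4000, 0.0000 + 0.0000) = (4.4000, 0.0000)
link 1: phi[1] = 0 + 65 = 65 deg
  cos(65 deg) = 0.4226, sin(65 deg) = 0.9063
  joint[2] = (4.4000, 0.0000) + 6.8 * (0.4226, 0.9063) = (4.4000 + 2.8738, 0.0000 + 6.1629) = (7.2738, 6.1629)
link 2: phi[2] = 0 + 65 + 135 = 200 deg
  cos(200 deg) = -0.9397, sin(200 deg) = -0.3420
  joint[3] = (7.2738, 6.1629) + 3.9 * (-0.9397, -0.3420) = (7.2738 + -3.6648, 6.1629 + -1.3339) = (3.6090, 4.8290)
End effector: (3.6090, 4.8290)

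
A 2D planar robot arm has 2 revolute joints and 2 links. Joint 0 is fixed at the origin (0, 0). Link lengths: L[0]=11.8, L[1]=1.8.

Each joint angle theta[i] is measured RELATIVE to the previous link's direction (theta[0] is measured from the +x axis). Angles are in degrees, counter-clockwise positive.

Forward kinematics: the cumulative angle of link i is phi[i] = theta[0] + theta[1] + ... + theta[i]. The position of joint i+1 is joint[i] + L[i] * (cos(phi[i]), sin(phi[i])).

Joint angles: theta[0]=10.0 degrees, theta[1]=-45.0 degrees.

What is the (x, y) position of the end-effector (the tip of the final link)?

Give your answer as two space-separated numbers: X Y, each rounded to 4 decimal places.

Answer: 13.0952 1.0166

Derivation:
joint[0] = (0.0000, 0.0000)  (base)
link 0: phi[0] = 10 = 10 deg
  cos(10 deg) = 0.9848, sin(10 deg) = 0.1736
  joint[1] = (0.0000, 0.0000) + 11.8 * (0.9848, 0.1736) = (0.0000 + 11.6207, 0.0000 + 2.0490) = (11.6207, 2.0490)
link 1: phi[1] = 10 + -45 = -35 deg
  cos(-35 deg) = 0.8192, sin(-35 deg) = -0.5736
  joint[2] = (11.6207, 2.0490) + 1.8 * (0.8192, -0.5736) = (11.6207 + 1.4745, 2.0490 + -1.0324) = (13.0952, 1.0166)
End effector: (13.0952, 1.0166)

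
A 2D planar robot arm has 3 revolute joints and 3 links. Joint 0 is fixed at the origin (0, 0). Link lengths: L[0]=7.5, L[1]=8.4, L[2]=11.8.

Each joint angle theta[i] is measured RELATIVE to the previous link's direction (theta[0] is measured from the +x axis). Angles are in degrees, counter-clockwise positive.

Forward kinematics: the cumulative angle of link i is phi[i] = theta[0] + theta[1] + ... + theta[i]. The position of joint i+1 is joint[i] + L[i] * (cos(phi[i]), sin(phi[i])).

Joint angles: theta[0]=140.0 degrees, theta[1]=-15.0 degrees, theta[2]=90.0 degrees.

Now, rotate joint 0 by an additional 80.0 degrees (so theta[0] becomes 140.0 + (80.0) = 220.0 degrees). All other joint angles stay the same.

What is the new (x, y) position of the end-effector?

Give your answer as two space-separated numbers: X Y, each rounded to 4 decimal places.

joint[0] = (0.0000, 0.0000)  (base)
link 0: phi[0] = 220 = 220 deg
  cos(220 deg) = -0.7660, sin(220 deg) = -0.6428
  joint[1] = (0.0000, 0.0000) + 7.5 * (-0.7660, -0.6428) = (0.0000 + -5.7453, 0.0000 + -4.8209) = (-5.7453, -4.8209)
link 1: phi[1] = 220 + -15 = 205 deg
  cos(205 deg) = -0.9063, sin(205 deg) = -0.4226
  joint[2] = (-5.7453, -4.8209) + 8.4 * (-0.9063, -0.4226) = (-5.7453 + -7.6130, -4.8209 + -3.5500) = (-13.3583, -8.3709)
link 2: phi[2] = 220 + -15 + 90 = 295 deg
  cos(295 deg) = 0.4226, sin(295 deg) = -0.9063
  joint[3] = (-13.3583, -8.3709) + 11.8 * (0.4226, -0.9063) = (-13.3583 + 4.9869, -8.3709 + -10.6944) = (-8.3714, -19.0653)
End effector: (-8.3714, -19.0653)

Answer: -8.3714 -19.0653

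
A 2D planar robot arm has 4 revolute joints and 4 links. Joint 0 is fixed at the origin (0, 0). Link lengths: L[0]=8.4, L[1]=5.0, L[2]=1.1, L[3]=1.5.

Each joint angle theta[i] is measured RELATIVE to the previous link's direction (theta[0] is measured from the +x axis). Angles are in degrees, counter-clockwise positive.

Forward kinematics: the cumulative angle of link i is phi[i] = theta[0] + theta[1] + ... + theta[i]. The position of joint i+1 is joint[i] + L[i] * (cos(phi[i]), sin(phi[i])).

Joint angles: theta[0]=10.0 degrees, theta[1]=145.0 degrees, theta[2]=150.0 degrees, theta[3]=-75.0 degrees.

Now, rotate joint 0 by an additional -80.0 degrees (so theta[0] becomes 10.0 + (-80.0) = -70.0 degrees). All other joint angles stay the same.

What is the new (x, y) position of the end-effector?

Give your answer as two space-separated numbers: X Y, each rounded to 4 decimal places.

joint[0] = (0.0000, 0.0000)  (base)
link 0: phi[0] = -70 = -70 deg
  cos(-70 deg) = 0.3420, sin(-70 deg) = -0.9397
  joint[1] = (0.0000, 0.0000) + 8.4 * (0.3420, -0.9397) = (0.0000 + 2.8730, 0.0000 + -7.8934) = (2.8730, -7.8934)
link 1: phi[1] = -70 + 145 = 75 deg
  cos(75 deg) = 0.2588, sin(75 deg) = 0.9659
  joint[2] = (2.8730, -7.8934) + 5 * (0.2588, 0.9659) = (2.8730 + 1.2941, -7.8934 + 4.8296) = (4.1671, -3.0638)
link 2: phi[2] = -70 + 145 + 150 = 225 deg
  cos(225 deg) = -0.7071, sin(225 deg) = -0.7071
  joint[3] = (4.1671, -3.0638) + 1.1 * (-0.7071, -0.7071) = (4.1671 + -0.7778, -3.0638 + -0.7778) = (3.3892, -3.8416)
link 3: phi[3] = -70 + 145 + 150 + -75 = 150 deg
  cos(150 deg) = -0.8660, sin(150 deg) = 0.5000
  joint[4] = (3.3892, -3.8416) + 1.5 * (-0.8660, 0.5000) = (3.3892 + -1.2990, -3.8416 + 0.7500) = (2.0902, -3.0916)
End effector: (2.0902, -3.0916)

Answer: 2.0902 -3.0916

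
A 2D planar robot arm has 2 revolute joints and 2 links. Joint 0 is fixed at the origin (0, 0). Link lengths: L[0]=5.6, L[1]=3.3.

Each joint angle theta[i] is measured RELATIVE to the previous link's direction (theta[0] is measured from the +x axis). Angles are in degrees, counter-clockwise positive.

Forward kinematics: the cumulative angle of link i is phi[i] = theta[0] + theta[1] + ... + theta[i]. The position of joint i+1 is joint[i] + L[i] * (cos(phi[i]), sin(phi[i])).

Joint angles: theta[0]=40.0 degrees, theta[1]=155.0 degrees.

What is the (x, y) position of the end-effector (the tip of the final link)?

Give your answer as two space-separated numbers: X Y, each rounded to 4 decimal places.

Answer: 1.1023 2.7455

Derivation:
joint[0] = (0.0000, 0.0000)  (base)
link 0: phi[0] = 40 = 40 deg
  cos(40 deg) = 0.7660, sin(40 deg) = 0.6428
  joint[1] = (0.0000, 0.0000) + 5.6 * (0.7660, 0.6428) = (0.0000 + 4.2898, 0.0000 + 3.5996) = (4.2898, 3.5996)
link 1: phi[1] = 40 + 155 = 195 deg
  cos(195 deg) = -0.9659, sin(195 deg) = -0.2588
  joint[2] = (4.2898, 3.5996) + 3.3 * (-0.9659, -0.2588) = (4.2898 + -3.1876, 3.5996 + -0.8541) = (1.1023, 2.7455)
End effector: (1.1023, 2.7455)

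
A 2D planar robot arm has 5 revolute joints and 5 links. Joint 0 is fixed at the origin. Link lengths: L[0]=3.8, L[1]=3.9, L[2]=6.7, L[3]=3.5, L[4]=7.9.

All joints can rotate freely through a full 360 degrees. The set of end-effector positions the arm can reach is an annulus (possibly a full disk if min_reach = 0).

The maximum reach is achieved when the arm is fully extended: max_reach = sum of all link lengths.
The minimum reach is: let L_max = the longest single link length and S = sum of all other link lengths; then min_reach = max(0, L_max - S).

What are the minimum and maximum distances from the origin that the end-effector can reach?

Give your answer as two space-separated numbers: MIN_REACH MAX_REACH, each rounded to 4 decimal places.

Answer: 0.0000 25.8000

Derivation:
Link lengths: [3.8, 3.9, 6.7, 3.5, 7.9]
max_reach = 3.8 + 3.9 + 6.7 + 3.5 + 7.9 = 25.8
L_max = max([3.8, 3.9, 6.7, 3.5, 7.9]) = 7.9
S (sum of others) = 25.8 - 7.9 = 17.9
min_reach = max(0, 7.9 - 17.9) = max(0, -10) = 0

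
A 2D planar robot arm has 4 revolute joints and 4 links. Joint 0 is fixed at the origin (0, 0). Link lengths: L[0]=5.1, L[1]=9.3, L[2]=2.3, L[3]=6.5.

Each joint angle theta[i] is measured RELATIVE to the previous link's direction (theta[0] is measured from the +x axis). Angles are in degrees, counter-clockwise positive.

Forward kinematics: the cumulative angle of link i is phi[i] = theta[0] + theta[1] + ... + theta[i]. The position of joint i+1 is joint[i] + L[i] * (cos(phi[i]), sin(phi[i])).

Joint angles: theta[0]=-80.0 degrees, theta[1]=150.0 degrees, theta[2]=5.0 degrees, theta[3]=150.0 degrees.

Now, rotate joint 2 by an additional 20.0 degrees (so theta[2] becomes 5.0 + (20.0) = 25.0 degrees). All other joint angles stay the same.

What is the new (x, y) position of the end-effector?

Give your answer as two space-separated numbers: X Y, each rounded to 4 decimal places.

Answer: 1.1189 0.1169

Derivation:
joint[0] = (0.0000, 0.0000)  (base)
link 0: phi[0] = -80 = -80 deg
  cos(-80 deg) = 0.1736, sin(-80 deg) = -0.9848
  joint[1] = (0.0000, 0.0000) + 5.1 * (0.1736, -0.9848) = (0.0000 + 0.8856, 0.0000 + -5.0225) = (0.8856, -5.0225)
link 1: phi[1] = -80 + 150 = 70 deg
  cos(70 deg) = 0.3420, sin(70 deg) = 0.9397
  joint[2] = (0.8856, -5.0225) + 9.3 * (0.3420, 0.9397) = (0.8856 + 3.1808, -5.0225 + 8.7391) = (4.0664, 3.7166)
link 2: phi[2] = -80 + 150 + 25 = 95 deg
  cos(95 deg) = -0.0872, sin(95 deg) = 0.9962
  joint[3] = (4.0664, 3.7166) + 2.3 * (-0.0872, 0.9962) = (4.0664 + -0.2005, 3.7166 + 2.2912) = (3.8659, 6.0079)
link 3: phi[3] = -80 + 150 + 25 + 150 = 245 deg
  cos(245 deg) = -0.4226, sin(245 deg) = -0.9063
  joint[4] = (3.8659, 6.0079) + 6.5 * (-0.4226, -0.9063) = (3.8659 + -2.7470, 6.0079 + -5.8910) = (1.1189, 0.1169)
End effector: (1.1189, 0.1169)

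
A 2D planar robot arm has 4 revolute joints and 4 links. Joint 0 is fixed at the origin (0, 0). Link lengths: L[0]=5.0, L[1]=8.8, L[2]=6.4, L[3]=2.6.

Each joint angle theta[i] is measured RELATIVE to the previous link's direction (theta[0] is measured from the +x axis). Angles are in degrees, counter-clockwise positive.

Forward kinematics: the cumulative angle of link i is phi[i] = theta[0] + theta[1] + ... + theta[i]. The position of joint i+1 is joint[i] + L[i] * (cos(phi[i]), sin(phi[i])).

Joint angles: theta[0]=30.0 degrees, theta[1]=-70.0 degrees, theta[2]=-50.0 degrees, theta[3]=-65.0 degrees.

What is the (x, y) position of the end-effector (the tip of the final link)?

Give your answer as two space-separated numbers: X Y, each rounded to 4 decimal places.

joint[0] = (0.0000, 0.0000)  (base)
link 0: phi[0] = 30 = 30 deg
  cos(30 deg) = 0.8660, sin(30 deg) = 0.5000
  joint[1] = (0.0000, 0.0000) + 5 * (0.8660, 0.5000) = (0.0000 + 4.3301, 0.0000 + 2.5000) = (4.3301, 2.5000)
link 1: phi[1] = 30 + -70 = -40 deg
  cos(-40 deg) = 0.7660, sin(-40 deg) = -0.6428
  joint[2] = (4.3301, 2.5000) + 8.8 * (0.7660, -0.6428) = (4.3301 + 6.7412, 2.5000 + -5.6565) = (11.0713, -3.1565)
link 2: phi[2] = 30 + -70 + -50 = -90 deg
  cos(-90 deg) = 0.0000, sin(-90 deg) = -1.0000
  joint[3] = (11.0713, -3.1565) + 6.4 * (0.0000, -1.0000) = (11.0713 + 0.0000, -3.1565 + -6.4000) = (11.0713, -9.5565)
link 3: phi[3] = 30 + -70 + -50 + -65 = -155 deg
  cos(-155 deg) = -0.9063, sin(-155 deg) = -0.4226
  joint[4] = (11.0713, -9.5565) + 2.6 * (-0.9063, -0.4226) = (11.0713 + -2.3564, -9.5565 + -1.0988) = (8.7149, -10.6553)
End effector: (8.7149, -10.6553)

Answer: 8.7149 -10.6553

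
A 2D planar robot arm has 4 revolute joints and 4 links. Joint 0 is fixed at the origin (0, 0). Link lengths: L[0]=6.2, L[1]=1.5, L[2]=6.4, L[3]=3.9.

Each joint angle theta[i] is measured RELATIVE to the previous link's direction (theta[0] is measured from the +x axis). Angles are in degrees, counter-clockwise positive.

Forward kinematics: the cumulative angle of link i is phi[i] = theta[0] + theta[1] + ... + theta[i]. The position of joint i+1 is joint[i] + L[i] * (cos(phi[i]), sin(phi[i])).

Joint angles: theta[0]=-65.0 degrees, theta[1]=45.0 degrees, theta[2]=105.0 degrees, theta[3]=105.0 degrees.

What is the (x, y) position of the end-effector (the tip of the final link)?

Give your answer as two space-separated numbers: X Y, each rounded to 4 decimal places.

joint[0] = (0.0000, 0.0000)  (base)
link 0: phi[0] = -65 = -65 deg
  cos(-65 deg) = 0.4226, sin(-65 deg) = -0.9063
  joint[1] = (0.0000, 0.0000) + 6.2 * (0.4226, -0.9063) = (0.0000 + 2.6202, 0.0000 + -5.6191) = (2.6202, -5.6191)
link 1: phi[1] = -65 + 45 = -20 deg
  cos(-20 deg) = 0.9397, sin(-20 deg) = -0.3420
  joint[2] = (2.6202, -5.6191) + 1.5 * (0.9397, -0.3420) = (2.6202 + 1.4095, -5.6191 + -0.5130) = (4.0298, -6.1321)
link 2: phi[2] = -65 + 45 + 105 = 85 deg
  cos(85 deg) = 0.0872, sin(85 deg) = 0.9962
  joint[3] = (4.0298, -6.1321) + 6.4 * (0.0872, 0.9962) = (4.0298 + 0.5578, -6.1321 + 6.3756) = (4.5876, 0.2435)
link 3: phi[3] = -65 + 45 + 105 + 105 = 190 deg
  cos(190 deg) = -0.9848, sin(190 deg) = -0.1736
  joint[4] = (4.5876, 0.2435) + 3.9 * (-0.9848, -0.1736) = (4.5876 + -3.8408, 0.2435 + -0.6772) = (0.7468, -0.4337)
End effector: (0.7468, -0.4337)

Answer: 0.7468 -0.4337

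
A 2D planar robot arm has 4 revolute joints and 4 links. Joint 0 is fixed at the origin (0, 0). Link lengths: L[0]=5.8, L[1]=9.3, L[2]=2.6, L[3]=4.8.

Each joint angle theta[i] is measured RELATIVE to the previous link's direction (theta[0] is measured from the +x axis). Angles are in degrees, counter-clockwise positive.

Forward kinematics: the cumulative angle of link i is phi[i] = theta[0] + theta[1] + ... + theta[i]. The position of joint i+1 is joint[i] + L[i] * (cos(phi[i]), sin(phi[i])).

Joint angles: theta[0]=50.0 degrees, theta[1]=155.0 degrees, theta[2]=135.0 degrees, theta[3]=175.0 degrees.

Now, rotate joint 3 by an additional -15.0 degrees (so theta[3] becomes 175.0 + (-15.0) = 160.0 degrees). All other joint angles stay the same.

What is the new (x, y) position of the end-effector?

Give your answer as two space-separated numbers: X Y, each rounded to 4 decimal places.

Answer: -5.9343 2.7088

Derivation:
joint[0] = (0.0000, 0.0000)  (base)
link 0: phi[0] = 50 = 50 deg
  cos(50 deg) = 0.6428, sin(50 deg) = 0.7660
  joint[1] = (0.0000, 0.0000) + 5.8 * (0.6428, 0.7660) = (0.0000 + 3.7282, 0.0000 + 4.4431) = (3.7282, 4.4431)
link 1: phi[1] = 50 + 155 = 205 deg
  cos(205 deg) = -0.9063, sin(205 deg) = -0.4226
  joint[2] = (3.7282, 4.4431) + 9.3 * (-0.9063, -0.4226) = (3.7282 + -8.4287, 4.4431 + -3.9303) = (-4.7005, 0.5127)
link 2: phi[2] = 50 + 155 + 135 = 340 deg
  cos(340 deg) = 0.9397, sin(340 deg) = -0.3420
  joint[3] = (-4.7005, 0.5127) + 2.6 * (0.9397, -0.3420) = (-4.7005 + 2.4432, 0.5127 + -0.8893) = (-2.2573, -0.3765)
link 3: phi[3] = 50 + 155 + 135 + 160 = 500 deg
  cos(500 deg) = -0.7660, sin(500 deg) = 0.6428
  joint[4] = (-2.2573, -0.3765) + 4.8 * (-0.7660, 0.6428) = (-2.2573 + -3.6770, -0.3765 + 3.0854) = (-5.9343, 2.7088)
End effector: (-5.9343, 2.7088)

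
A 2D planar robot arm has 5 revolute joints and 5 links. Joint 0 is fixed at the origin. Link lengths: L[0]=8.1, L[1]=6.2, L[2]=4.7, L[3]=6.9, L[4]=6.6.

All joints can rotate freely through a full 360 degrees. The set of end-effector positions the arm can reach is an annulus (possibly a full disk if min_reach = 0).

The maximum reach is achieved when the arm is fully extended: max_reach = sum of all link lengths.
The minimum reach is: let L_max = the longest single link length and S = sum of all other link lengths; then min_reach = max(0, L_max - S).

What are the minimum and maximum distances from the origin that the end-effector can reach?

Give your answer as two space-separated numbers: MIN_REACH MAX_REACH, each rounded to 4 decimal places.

Answer: 0.0000 32.5000

Derivation:
Link lengths: [8.1, 6.2, 4.7, 6.9, 6.6]
max_reach = 8.1 + 6.2 + 4.7 + 6.9 + 6.6 = 32.5
L_max = max([8.1, 6.2, 4.7, 6.9, 6.6]) = 8.1
S (sum of others) = 32.5 - 8.1 = 24.4
min_reach = max(0, 8.1 - 24.4) = max(0, -16.3) = 0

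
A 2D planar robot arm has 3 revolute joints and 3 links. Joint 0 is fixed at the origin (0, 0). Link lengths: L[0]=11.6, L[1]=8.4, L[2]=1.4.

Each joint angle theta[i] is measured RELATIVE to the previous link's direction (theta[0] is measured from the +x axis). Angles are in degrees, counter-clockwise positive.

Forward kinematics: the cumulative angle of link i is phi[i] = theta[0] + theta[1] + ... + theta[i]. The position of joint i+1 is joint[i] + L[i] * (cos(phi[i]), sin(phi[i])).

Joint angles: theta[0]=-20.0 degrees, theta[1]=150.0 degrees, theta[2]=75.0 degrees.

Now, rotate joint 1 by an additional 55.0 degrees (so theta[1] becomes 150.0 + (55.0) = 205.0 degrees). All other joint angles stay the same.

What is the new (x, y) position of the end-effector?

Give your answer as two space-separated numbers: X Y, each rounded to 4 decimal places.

Answer: 2.2893 -6.0783

Derivation:
joint[0] = (0.0000, 0.0000)  (base)
link 0: phi[0] = -20 = -20 deg
  cos(-20 deg) = 0.9397, sin(-20 deg) = -0.3420
  joint[1] = (0.0000, 0.0000) + 11.6 * (0.9397, -0.3420) = (0.0000 + 10.9004, 0.0000 + -3.9674) = (10.9004, -3.9674)
link 1: phi[1] = -20 + 205 = 185 deg
  cos(185 deg) = -0.9962, sin(185 deg) = -0.0872
  joint[2] = (10.9004, -3.9674) + 8.4 * (-0.9962, -0.0872) = (10.9004 + -8.3680, -3.9674 + -0.7321) = (2.5324, -4.6995)
link 2: phi[2] = -20 + 205 + 75 = 260 deg
  cos(260 deg) = -0.1736, sin(260 deg) = -0.9848
  joint[3] = (2.5324, -4.6995) + 1.4 * (-0.1736, -0.9848) = (2.5324 + -0.2431, -4.6995 + -1.3787) = (2.2893, -6.0783)
End effector: (2.2893, -6.0783)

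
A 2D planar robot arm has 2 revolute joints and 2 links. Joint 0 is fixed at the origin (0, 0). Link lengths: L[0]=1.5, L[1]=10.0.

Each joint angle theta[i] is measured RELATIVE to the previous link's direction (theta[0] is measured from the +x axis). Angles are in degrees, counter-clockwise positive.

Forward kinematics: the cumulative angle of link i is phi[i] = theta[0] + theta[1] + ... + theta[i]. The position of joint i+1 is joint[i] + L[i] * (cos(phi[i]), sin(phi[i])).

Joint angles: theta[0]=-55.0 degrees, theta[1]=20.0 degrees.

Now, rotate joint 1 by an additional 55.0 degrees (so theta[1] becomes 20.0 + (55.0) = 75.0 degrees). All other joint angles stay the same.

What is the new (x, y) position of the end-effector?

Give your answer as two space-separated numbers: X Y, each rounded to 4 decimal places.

joint[0] = (0.0000, 0.0000)  (base)
link 0: phi[0] = -55 = -55 deg
  cos(-55 deg) = 0.5736, sin(-55 deg) = -0.8192
  joint[1] = (0.0000, 0.0000) + 1.5 * (0.5736, -0.8192) = (0.0000 + 0.8604, 0.0000 + -1.2287) = (0.8604, -1.2287)
link 1: phi[1] = -55 + 75 = 20 deg
  cos(20 deg) = 0.9397, sin(20 deg) = 0.3420
  joint[2] = (0.8604, -1.2287) + 10 * (0.9397, 0.3420) = (0.8604 + 9.3969, -1.2287 + 3.4202) = (10.2573, 2.1915)
End effector: (10.2573, 2.1915)

Answer: 10.2573 2.1915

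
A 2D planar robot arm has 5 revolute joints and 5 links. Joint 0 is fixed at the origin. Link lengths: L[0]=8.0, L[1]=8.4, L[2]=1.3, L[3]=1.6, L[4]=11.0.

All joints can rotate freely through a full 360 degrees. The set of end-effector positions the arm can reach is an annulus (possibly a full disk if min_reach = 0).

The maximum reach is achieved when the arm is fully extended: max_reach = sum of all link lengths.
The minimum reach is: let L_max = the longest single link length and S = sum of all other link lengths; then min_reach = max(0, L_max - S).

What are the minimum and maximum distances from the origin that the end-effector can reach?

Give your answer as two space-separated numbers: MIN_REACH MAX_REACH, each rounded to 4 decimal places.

Link lengths: [8.0, 8.4, 1.3, 1.6, 11.0]
max_reach = 8 + 8.4 + 1.3 + 1.6 + 11 = 30.3
L_max = max([8.0, 8.4, 1.3, 1.6, 11.0]) = 11
S (sum of others) = 30.3 - 11 = 19.3
min_reach = max(0, 11 - 19.3) = max(0, -8.3) = 0

Answer: 0.0000 30.3000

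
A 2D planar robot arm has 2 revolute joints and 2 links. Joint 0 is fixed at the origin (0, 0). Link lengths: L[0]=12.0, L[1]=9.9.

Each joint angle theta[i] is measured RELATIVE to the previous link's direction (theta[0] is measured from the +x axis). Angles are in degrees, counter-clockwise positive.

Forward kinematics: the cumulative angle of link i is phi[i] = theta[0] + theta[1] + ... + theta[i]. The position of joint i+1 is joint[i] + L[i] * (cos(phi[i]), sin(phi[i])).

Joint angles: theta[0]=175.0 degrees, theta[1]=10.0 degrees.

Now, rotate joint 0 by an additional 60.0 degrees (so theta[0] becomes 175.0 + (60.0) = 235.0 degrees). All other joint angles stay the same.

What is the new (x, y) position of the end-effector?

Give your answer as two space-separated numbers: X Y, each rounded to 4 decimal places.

joint[0] = (0.0000, 0.0000)  (base)
link 0: phi[0] = 235 = 235 deg
  cos(235 deg) = -0.5736, sin(235 deg) = -0.8192
  joint[1] = (0.0000, 0.0000) + 12 * (-0.5736, -0.8192) = (0.0000 + -6.8829, 0.0000 + -9.8298) = (-6.8829, -9.8298)
link 1: phi[1] = 235 + 10 = 245 deg
  cos(245 deg) = -0.4226, sin(245 deg) = -0.9063
  joint[2] = (-6.8829, -9.8298) + 9.9 * (-0.4226, -0.9063) = (-6.8829 + -4.1839, -9.8298 + -8.9724) = (-11.0668, -18.8023)
End effector: (-11.0668, -18.8023)

Answer: -11.0668 -18.8023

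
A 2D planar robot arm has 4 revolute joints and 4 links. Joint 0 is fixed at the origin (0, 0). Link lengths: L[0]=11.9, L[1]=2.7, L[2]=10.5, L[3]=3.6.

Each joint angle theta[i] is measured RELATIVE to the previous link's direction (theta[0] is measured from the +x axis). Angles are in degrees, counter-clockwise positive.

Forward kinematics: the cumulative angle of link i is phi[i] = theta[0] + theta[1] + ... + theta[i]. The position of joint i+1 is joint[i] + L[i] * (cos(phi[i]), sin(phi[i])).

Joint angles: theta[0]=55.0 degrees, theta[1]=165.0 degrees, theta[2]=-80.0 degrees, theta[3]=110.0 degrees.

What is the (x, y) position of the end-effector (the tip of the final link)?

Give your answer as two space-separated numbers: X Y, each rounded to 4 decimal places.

joint[0] = (0.0000, 0.0000)  (base)
link 0: phi[0] = 55 = 55 deg
  cos(55 deg) = 0.5736, sin(55 deg) = 0.8192
  joint[1] = (0.0000, 0.0000) + 11.9 * (0.5736, 0.8192) = (0.0000 + 6.8256, 0.0000 + 9.7479) = (6.8256, 9.7479)
link 1: phi[1] = 55 + 165 = 220 deg
  cos(220 deg) = -0.7660, sin(220 deg) = -0.6428
  joint[2] = (6.8256, 9.7479) + 2.7 * (-0.7660, -0.6428) = (6.8256 + -2.0683, 9.7479 + -1.7355) = (4.7572, 8.0124)
link 2: phi[2] = 55 + 165 + -80 = 140 deg
  cos(140 deg) = -0.7660, sin(140 deg) = 0.6428
  joint[3] = (4.7572, 8.0124) + 10.5 * (-0.7660, 0.6428) = (4.7572 + -8.0435, 8.0124 + 6.7493) = (-3.2862, 14.7617)
link 3: phi[3] = 55 + 165 + -80 + 110 = 250 deg
  cos(250 deg) = -0.3420, sin(250 deg) = -0.9397
  joint[4] = (-3.2862, 14.7617) + 3.6 * (-0.3420, -0.9397) = (-3.2862 + -1.2313, 14.7617 + -3.3829) = (-4.5175, 11.3788)
End effector: (-4.5175, 11.3788)

Answer: -4.5175 11.3788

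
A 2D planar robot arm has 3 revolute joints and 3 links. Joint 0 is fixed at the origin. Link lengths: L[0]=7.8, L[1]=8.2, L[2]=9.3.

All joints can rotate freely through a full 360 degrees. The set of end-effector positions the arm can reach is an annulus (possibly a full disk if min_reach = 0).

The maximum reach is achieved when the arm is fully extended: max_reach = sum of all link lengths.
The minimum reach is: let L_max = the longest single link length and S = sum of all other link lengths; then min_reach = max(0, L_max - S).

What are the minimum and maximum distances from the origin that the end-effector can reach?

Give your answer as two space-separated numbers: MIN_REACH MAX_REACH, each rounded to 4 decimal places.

Link lengths: [7.8, 8.2, 9.3]
max_reach = 7.8 + 8.2 + 9.3 = 25.3
L_max = max([7.8, 8.2, 9.3]) = 9.3
S (sum of others) = 25.3 - 9.3 = 16
min_reach = max(0, 9.3 - 16) = max(0, -6.7) = 0

Answer: 0.0000 25.3000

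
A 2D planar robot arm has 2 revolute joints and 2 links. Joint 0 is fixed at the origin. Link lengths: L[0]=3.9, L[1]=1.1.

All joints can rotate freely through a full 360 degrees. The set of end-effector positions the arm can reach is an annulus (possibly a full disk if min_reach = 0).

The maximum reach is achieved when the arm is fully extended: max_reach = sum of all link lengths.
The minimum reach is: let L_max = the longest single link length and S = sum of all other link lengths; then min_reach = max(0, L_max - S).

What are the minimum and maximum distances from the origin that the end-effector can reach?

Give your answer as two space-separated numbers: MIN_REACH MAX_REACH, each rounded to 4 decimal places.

Answer: 2.8000 5.0000

Derivation:
Link lengths: [3.9, 1.1]
max_reach = 3.9 + 1.1 = 5
L_max = max([3.9, 1.1]) = 3.9
S (sum of others) = 5 - 3.9 = 1.1
min_reach = max(0, 3.9 - 1.1) = max(0, 2.8) = 2.8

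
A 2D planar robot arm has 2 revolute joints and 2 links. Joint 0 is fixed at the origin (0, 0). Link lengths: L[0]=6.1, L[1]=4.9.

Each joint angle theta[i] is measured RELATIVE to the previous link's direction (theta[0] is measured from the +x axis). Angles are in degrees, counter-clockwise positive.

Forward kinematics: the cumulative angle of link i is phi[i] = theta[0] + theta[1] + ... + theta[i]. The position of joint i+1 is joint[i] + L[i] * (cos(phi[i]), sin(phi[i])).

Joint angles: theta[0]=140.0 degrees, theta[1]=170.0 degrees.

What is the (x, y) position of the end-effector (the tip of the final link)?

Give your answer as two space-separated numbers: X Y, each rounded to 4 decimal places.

Answer: -1.5232 0.1674

Derivation:
joint[0] = (0.0000, 0.0000)  (base)
link 0: phi[0] = 140 = 140 deg
  cos(140 deg) = -0.7660, sin(140 deg) = 0.6428
  joint[1] = (0.0000, 0.0000) + 6.1 * (-0.7660, 0.6428) = (0.0000 + -4.6729, 0.0000 + 3.9210) = (-4.6729, 3.9210)
link 1: phi[1] = 140 + 170 = 310 deg
  cos(310 deg) = 0.6428, sin(310 deg) = -0.7660
  joint[2] = (-4.6729, 3.9210) + 4.9 * (0.6428, -0.7660) = (-4.6729 + 3.1497, 3.9210 + -3.7536) = (-1.5232, 0.1674)
End effector: (-1.5232, 0.1674)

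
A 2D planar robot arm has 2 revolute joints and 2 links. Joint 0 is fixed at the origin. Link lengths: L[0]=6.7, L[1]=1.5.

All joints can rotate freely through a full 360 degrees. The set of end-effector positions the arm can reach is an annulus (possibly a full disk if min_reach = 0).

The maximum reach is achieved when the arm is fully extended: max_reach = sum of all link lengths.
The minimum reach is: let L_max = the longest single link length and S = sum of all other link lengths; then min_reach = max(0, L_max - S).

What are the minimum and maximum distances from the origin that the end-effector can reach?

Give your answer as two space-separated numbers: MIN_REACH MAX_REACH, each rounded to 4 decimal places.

Answer: 5.2000 8.2000

Derivation:
Link lengths: [6.7, 1.5]
max_reach = 6.7 + 1.5 = 8.2
L_max = max([6.7, 1.5]) = 6.7
S (sum of others) = 8.2 - 6.7 = 1.5
min_reach = max(0, 6.7 - 1.5) = max(0, 5.2) = 5.2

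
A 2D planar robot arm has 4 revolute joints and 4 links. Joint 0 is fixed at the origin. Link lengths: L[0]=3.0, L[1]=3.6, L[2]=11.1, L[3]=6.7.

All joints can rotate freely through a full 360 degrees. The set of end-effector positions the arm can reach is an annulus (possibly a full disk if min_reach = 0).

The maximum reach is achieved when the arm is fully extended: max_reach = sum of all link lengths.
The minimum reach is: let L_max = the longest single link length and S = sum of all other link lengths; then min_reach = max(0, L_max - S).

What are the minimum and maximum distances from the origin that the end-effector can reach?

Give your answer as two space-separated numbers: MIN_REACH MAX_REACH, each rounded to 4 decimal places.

Link lengths: [3.0, 3.6, 11.1, 6.7]
max_reach = 3 + 3.6 + 11.1 + 6.7 = 24.4
L_max = max([3.0, 3.6, 11.1, 6.7]) = 11.1
S (sum of others) = 24.4 - 11.1 = 13.3
min_reach = max(0, 11.1 - 13.3) = max(0, -2.2) = 0

Answer: 0.0000 24.4000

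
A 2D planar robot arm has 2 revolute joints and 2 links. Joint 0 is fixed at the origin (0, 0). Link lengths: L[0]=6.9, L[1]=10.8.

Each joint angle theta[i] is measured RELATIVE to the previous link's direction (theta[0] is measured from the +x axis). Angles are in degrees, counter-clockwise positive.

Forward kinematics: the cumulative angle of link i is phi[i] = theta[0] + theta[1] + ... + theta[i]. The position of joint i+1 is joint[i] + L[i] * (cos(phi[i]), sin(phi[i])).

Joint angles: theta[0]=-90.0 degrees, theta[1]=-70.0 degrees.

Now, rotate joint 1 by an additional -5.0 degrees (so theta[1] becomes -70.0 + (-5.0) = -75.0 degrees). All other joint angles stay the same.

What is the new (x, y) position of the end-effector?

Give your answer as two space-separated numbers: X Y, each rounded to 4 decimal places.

Answer: -10.4320 -9.6952

Derivation:
joint[0] = (0.0000, 0.0000)  (base)
link 0: phi[0] = -90 = -90 deg
  cos(-90 deg) = 0.0000, sin(-90 deg) = -1.0000
  joint[1] = (0.0000, 0.0000) + 6.9 * (0.0000, -1.0000) = (0.0000 + 0.0000, 0.0000 + -6.9000) = (0.0000, -6.9000)
link 1: phi[1] = -90 + -75 = -165 deg
  cos(-165 deg) = -0.9659, sin(-165 deg) = -0.2588
  joint[2] = (0.0000, -6.9000) + 10.8 * (-0.9659, -0.2588) = (0.0000 + -10.4320, -6.9000 + -2.7952) = (-10.4320, -9.6952)
End effector: (-10.4320, -9.6952)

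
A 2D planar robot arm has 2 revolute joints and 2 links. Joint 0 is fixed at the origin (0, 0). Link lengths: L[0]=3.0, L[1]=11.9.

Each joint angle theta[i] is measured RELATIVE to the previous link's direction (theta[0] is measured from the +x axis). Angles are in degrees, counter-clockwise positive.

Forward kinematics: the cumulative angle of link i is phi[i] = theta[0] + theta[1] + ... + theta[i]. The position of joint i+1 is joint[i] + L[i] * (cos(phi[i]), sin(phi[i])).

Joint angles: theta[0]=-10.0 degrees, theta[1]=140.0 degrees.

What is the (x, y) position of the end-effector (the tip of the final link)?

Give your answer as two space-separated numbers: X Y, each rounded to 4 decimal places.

Answer: -4.6947 8.5950

Derivation:
joint[0] = (0.0000, 0.0000)  (base)
link 0: phi[0] = -10 = -10 deg
  cos(-10 deg) = 0.9848, sin(-10 deg) = -0.1736
  joint[1] = (0.0000, 0.0000) + 3 * (0.9848, -0.1736) = (0.0000 + 2.9544, 0.0000 + -0.5209) = (2.9544, -0.5209)
link 1: phi[1] = -10 + 140 = 130 deg
  cos(130 deg) = -0.6428, sin(130 deg) = 0.7660
  joint[2] = (2.9544, -0.5209) + 11.9 * (-0.6428, 0.7660) = (2.9544 + -7.6492, -0.5209 + 9.1159) = (-4.6947, 8.5950)
End effector: (-4.6947, 8.5950)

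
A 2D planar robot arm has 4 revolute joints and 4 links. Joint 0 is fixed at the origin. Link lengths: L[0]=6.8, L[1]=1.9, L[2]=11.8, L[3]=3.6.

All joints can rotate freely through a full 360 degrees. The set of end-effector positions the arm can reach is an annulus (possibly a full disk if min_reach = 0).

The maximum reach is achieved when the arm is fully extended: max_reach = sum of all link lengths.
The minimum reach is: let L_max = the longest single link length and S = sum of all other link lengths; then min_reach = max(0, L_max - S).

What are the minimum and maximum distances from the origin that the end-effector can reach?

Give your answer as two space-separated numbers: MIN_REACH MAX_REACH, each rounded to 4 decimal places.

Link lengths: [6.8, 1.9, 11.8, 3.6]
max_reach = 6.8 + 1.9 + 11.8 + 3.6 = 24.1
L_max = max([6.8, 1.9, 11.8, 3.6]) = 11.8
S (sum of others) = 24.1 - 11.8 = 12.3
min_reach = max(0, 11.8 - 12.3) = max(0, -0.5) = 0

Answer: 0.0000 24.1000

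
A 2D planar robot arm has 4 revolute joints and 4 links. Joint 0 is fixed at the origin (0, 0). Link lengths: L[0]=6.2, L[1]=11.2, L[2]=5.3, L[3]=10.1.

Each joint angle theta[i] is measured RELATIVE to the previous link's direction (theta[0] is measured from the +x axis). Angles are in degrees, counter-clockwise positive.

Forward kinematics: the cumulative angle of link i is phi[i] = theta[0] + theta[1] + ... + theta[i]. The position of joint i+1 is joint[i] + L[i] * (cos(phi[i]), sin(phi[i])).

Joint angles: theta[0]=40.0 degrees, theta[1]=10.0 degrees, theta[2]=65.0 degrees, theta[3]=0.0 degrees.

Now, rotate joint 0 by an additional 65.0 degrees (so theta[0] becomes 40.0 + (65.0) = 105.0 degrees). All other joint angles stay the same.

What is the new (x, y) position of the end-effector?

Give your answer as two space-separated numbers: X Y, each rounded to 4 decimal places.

Answer: -21.7380 16.1394

Derivation:
joint[0] = (0.0000, 0.0000)  (base)
link 0: phi[0] = 105 = 105 deg
  cos(105 deg) = -0.2588, sin(105 deg) = 0.9659
  joint[1] = (0.0000, 0.0000) + 6.2 * (-0.2588, 0.9659) = (0.0000 + -1.6047, 0.0000 + 5.9887) = (-1.6047, 5.9887)
link 1: phi[1] = 105 + 10 = 115 deg
  cos(115 deg) = -0.4226, sin(115 deg) = 0.9063
  joint[2] = (-1.6047, 5.9887) + 11.2 * (-0.4226, 0.9063) = (-1.6047 + -4.7333, 5.9887 + 10.1506) = (-6.3380, 16.1394)
link 2: phi[2] = 105 + 10 + 65 = 180 deg
  cos(180 deg) = -1.0000, sin(180 deg) = 0.0000
  joint[3] = (-6.3380, 16.1394) + 5.3 * (-1.0000, 0.0000) = (-6.3380 + -5.3000, 16.1394 + 0.0000) = (-11.6380, 16.1394)
link 3: phi[3] = 105 + 10 + 65 + 0 = 180 deg
  cos(180 deg) = -1.0000, sin(180 deg) = 0.0000
  joint[4] = (-11.6380, 16.1394) + 10.1 * (-1.0000, 0.0000) = (-11.6380 + -10.1000, 16.1394 + 0.0000) = (-21.7380, 16.1394)
End effector: (-21.7380, 16.1394)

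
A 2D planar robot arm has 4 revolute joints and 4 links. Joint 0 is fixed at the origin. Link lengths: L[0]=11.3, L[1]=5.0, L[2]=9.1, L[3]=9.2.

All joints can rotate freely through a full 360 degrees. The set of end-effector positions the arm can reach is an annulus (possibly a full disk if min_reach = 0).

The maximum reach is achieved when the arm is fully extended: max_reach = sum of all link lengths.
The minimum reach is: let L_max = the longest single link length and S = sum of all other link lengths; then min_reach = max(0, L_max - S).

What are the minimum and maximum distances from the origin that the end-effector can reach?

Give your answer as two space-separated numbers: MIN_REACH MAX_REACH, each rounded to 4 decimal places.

Link lengths: [11.3, 5.0, 9.1, 9.2]
max_reach = 11.3 + 5 + 9.1 + 9.2 = 34.6
L_max = max([11.3, 5.0, 9.1, 9.2]) = 11.3
S (sum of others) = 34.6 - 11.3 = 23.3
min_reach = max(0, 11.3 - 23.3) = max(0, -12) = 0

Answer: 0.0000 34.6000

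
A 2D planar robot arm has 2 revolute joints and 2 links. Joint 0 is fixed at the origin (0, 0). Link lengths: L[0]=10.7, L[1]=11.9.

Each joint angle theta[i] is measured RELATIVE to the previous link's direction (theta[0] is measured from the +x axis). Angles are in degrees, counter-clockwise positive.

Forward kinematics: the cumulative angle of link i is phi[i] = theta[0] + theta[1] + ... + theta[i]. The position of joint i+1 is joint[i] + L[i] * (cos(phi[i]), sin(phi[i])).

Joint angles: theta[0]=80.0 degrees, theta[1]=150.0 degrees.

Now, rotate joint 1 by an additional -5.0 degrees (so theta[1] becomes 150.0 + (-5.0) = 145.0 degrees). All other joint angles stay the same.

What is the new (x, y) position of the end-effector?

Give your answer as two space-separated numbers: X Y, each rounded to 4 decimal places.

Answer: -6.5565 2.1229

Derivation:
joint[0] = (0.0000, 0.0000)  (base)
link 0: phi[0] = 80 = 80 deg
  cos(80 deg) = 0.1736, sin(80 deg) = 0.9848
  joint[1] = (0.0000, 0.0000) + 10.7 * (0.1736, 0.9848) = (0.0000 + 1.8580, 0.0000 + 10.5374) = (1.8580, 10.5374)
link 1: phi[1] = 80 + 145 = 225 deg
  cos(225 deg) = -0.7071, sin(225 deg) = -0.7071
  joint[2] = (1.8580, 10.5374) + 11.9 * (-0.7071, -0.7071) = (1.8580 + -8.4146, 10.5374 + -8.4146) = (-6.5565, 2.1229)
End effector: (-6.5565, 2.1229)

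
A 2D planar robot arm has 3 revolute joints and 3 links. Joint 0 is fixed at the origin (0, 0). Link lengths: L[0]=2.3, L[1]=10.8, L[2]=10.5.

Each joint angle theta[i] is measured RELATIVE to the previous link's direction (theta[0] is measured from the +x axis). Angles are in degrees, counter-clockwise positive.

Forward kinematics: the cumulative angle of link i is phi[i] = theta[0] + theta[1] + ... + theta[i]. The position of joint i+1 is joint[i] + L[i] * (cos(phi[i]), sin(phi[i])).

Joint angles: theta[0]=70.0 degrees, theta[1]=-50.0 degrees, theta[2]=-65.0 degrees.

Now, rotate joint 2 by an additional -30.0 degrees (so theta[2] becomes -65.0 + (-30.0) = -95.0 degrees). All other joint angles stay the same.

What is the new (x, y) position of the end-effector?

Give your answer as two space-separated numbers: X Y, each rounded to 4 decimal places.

Answer: 13.6529 -4.2871

Derivation:
joint[0] = (0.0000, 0.0000)  (base)
link 0: phi[0] = 70 = 70 deg
  cos(70 deg) = 0.3420, sin(70 deg) = 0.9397
  joint[1] = (0.0000, 0.0000) + 2.3 * (0.3420, 0.9397) = (0.0000 + 0.7866, 0.0000 + 2.1613) = (0.7866, 2.1613)
link 1: phi[1] = 70 + -50 = 20 deg
  cos(20 deg) = 0.9397, sin(20 deg) = 0.3420
  joint[2] = (0.7866, 2.1613) + 10.8 * (0.9397, 0.3420) = (0.7866 + 10.1487, 2.1613 + 3.6938) = (10.9353, 5.8551)
link 2: phi[2] = 70 + -50 + -95 = -75 deg
  cos(-75 deg) = 0.2588, sin(-75 deg) = -0.9659
  joint[3] = (10.9353, 5.8551) + 10.5 * (0.2588, -0.9659) = (10.9353 + 2.7176, 5.8551 + -10.1422) = (13.6529, -4.2871)
End effector: (13.6529, -4.2871)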